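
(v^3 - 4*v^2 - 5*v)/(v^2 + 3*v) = (v^2 - 4*v - 5)/(v + 3)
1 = 1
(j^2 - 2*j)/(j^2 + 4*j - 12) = j/(j + 6)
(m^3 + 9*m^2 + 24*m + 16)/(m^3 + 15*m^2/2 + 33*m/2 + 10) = 2*(m + 4)/(2*m + 5)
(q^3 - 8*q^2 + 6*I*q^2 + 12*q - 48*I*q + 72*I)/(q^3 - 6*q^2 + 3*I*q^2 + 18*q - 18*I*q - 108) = (q - 2)/(q - 3*I)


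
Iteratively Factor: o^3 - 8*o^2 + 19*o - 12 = (o - 1)*(o^2 - 7*o + 12) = (o - 4)*(o - 1)*(o - 3)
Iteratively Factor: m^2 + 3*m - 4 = (m + 4)*(m - 1)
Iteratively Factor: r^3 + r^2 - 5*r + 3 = (r + 3)*(r^2 - 2*r + 1) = (r - 1)*(r + 3)*(r - 1)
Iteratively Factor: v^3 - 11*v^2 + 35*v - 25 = (v - 1)*(v^2 - 10*v + 25) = (v - 5)*(v - 1)*(v - 5)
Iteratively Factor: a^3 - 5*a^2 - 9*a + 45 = (a - 5)*(a^2 - 9) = (a - 5)*(a + 3)*(a - 3)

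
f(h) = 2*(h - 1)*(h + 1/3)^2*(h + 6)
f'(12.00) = 18590.44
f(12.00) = 60236.00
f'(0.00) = -6.89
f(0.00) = -1.33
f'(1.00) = 24.89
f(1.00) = 0.00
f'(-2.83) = 113.02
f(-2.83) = -151.36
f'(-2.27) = 97.94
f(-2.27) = -91.49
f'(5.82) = 2662.38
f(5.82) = 4314.35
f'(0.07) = -7.44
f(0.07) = -1.84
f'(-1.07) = 33.18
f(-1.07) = -11.08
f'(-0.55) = 7.69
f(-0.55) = -0.79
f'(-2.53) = 107.05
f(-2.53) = -118.21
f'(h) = 2*(h - 1)*(h + 1/3)^2 + 2*(h - 1)*(h + 6)*(2*h + 2/3) + 2*(h + 1/3)^2*(h + 6)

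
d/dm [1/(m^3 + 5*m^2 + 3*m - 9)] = (-3*m^2 - 10*m - 3)/(m^3 + 5*m^2 + 3*m - 9)^2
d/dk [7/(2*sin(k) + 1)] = -14*cos(k)/(2*sin(k) + 1)^2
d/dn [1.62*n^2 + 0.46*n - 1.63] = 3.24*n + 0.46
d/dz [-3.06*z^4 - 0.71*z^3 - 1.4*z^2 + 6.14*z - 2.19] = -12.24*z^3 - 2.13*z^2 - 2.8*z + 6.14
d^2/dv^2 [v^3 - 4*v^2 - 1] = 6*v - 8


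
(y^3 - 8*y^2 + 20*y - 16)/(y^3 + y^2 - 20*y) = (y^2 - 4*y + 4)/(y*(y + 5))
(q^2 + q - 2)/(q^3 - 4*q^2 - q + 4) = (q + 2)/(q^2 - 3*q - 4)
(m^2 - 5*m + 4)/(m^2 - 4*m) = (m - 1)/m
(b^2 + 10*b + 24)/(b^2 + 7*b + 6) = (b + 4)/(b + 1)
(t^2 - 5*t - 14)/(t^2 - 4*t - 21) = (t + 2)/(t + 3)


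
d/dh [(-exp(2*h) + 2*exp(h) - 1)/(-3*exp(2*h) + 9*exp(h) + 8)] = (-3*exp(2*h) - 22*exp(h) + 25)*exp(h)/(9*exp(4*h) - 54*exp(3*h) + 33*exp(2*h) + 144*exp(h) + 64)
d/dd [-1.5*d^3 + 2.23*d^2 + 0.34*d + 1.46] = -4.5*d^2 + 4.46*d + 0.34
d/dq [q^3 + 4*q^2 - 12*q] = 3*q^2 + 8*q - 12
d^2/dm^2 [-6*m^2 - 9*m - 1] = -12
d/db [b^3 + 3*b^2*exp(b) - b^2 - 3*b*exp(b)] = 3*b^2*exp(b) + 3*b^2 + 3*b*exp(b) - 2*b - 3*exp(b)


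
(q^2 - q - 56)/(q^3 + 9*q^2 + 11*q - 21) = (q - 8)/(q^2 + 2*q - 3)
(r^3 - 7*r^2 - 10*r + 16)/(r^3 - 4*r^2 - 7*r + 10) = (r - 8)/(r - 5)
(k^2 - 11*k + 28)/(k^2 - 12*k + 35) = (k - 4)/(k - 5)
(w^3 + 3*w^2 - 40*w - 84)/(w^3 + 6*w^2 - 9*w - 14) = (w^2 - 4*w - 12)/(w^2 - w - 2)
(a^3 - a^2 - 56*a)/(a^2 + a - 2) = a*(a^2 - a - 56)/(a^2 + a - 2)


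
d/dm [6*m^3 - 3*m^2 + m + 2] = 18*m^2 - 6*m + 1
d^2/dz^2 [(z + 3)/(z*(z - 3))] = 2*(z^3 + 9*z^2 - 27*z + 27)/(z^3*(z^3 - 9*z^2 + 27*z - 27))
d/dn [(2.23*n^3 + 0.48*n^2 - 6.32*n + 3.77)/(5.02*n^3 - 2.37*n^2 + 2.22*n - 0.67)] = (-7.6947*n^4 + 73.354*n^3 - 75.1713*n^2 + 17.2266*n - 4.135)/(25.2004*n^6 - 23.7948*n^5 + 27.9057*n^4 - 17.2496*n^3 + 8.1042*n^2 - 2.9748*n + 0.4489)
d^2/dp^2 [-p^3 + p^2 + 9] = 2 - 6*p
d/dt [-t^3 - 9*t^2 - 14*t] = -3*t^2 - 18*t - 14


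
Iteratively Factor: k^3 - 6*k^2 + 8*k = (k - 2)*(k^2 - 4*k) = k*(k - 2)*(k - 4)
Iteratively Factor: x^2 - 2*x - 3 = (x - 3)*(x + 1)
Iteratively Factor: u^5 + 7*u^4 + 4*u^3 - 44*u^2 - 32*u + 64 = (u - 2)*(u^4 + 9*u^3 + 22*u^2 - 32) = (u - 2)*(u + 4)*(u^3 + 5*u^2 + 2*u - 8) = (u - 2)*(u + 4)^2*(u^2 + u - 2) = (u - 2)*(u + 2)*(u + 4)^2*(u - 1)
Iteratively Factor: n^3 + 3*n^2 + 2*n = (n + 1)*(n^2 + 2*n) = (n + 1)*(n + 2)*(n)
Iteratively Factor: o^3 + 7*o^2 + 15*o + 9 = (o + 3)*(o^2 + 4*o + 3) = (o + 1)*(o + 3)*(o + 3)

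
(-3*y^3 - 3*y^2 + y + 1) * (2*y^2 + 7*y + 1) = -6*y^5 - 27*y^4 - 22*y^3 + 6*y^2 + 8*y + 1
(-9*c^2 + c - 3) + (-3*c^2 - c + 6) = 3 - 12*c^2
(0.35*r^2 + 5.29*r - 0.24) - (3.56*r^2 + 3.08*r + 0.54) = -3.21*r^2 + 2.21*r - 0.78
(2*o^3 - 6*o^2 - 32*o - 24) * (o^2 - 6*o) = 2*o^5 - 18*o^4 + 4*o^3 + 168*o^2 + 144*o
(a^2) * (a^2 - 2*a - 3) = a^4 - 2*a^3 - 3*a^2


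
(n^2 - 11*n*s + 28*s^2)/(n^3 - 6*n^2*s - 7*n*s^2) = (n - 4*s)/(n*(n + s))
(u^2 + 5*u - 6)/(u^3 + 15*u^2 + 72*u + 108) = (u - 1)/(u^2 + 9*u + 18)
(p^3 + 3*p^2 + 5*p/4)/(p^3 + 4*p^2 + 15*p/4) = (2*p + 1)/(2*p + 3)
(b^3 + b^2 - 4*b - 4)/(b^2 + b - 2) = (b^2 - b - 2)/(b - 1)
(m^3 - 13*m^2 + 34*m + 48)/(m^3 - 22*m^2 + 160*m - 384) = (m + 1)/(m - 8)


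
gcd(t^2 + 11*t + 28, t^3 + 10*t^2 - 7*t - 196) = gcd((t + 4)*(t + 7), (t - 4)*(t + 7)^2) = t + 7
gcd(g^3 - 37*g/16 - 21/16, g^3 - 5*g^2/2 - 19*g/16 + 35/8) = g - 7/4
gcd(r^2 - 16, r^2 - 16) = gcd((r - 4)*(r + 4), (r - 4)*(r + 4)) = r^2 - 16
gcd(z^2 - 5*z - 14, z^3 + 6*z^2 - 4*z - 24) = z + 2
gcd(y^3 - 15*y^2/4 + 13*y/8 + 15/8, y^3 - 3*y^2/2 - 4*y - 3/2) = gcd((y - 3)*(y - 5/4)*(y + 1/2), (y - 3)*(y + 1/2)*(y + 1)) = y^2 - 5*y/2 - 3/2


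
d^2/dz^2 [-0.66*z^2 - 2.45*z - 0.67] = -1.32000000000000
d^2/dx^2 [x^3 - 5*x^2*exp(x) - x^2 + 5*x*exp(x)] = -5*x^2*exp(x) - 15*x*exp(x) + 6*x - 2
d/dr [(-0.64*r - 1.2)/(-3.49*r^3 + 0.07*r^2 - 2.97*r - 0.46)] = (-4.4672*r^3 - 12.5192*r^2 + 0.168*r - 3.2696)/(12.1801*r^6 - 0.4886*r^5 + 20.7355*r^4 + 2.795*r^3 + 8.7565*r^2 + 2.7324*r + 0.2116)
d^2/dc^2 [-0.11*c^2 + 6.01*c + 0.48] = -0.220000000000000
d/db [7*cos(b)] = -7*sin(b)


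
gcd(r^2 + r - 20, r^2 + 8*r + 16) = 1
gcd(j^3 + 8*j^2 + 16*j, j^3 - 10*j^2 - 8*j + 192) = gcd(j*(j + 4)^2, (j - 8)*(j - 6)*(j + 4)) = j + 4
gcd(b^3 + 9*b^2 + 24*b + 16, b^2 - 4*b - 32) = b + 4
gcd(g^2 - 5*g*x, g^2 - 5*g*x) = -g^2 + 5*g*x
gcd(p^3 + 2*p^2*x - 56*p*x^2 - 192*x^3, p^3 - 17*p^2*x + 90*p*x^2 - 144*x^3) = -p + 8*x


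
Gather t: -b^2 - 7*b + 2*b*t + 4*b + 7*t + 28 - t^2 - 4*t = -b^2 - 3*b - t^2 + t*(2*b + 3) + 28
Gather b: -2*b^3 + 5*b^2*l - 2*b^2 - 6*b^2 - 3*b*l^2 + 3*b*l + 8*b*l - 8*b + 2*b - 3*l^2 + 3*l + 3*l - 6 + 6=-2*b^3 + b^2*(5*l - 8) + b*(-3*l^2 + 11*l - 6) - 3*l^2 + 6*l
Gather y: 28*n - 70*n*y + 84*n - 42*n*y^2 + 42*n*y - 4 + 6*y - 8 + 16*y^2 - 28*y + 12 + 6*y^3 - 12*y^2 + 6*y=112*n + 6*y^3 + y^2*(4 - 42*n) + y*(-28*n - 16)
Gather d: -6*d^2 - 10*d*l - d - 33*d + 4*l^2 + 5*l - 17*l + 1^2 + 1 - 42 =-6*d^2 + d*(-10*l - 34) + 4*l^2 - 12*l - 40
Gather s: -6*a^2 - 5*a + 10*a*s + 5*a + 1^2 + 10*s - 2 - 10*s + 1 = -6*a^2 + 10*a*s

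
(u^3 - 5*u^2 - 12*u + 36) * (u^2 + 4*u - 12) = u^5 - u^4 - 44*u^3 + 48*u^2 + 288*u - 432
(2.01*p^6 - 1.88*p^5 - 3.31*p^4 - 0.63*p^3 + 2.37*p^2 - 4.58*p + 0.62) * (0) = 0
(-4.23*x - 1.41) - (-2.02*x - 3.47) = 2.06 - 2.21*x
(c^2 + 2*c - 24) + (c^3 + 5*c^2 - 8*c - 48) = c^3 + 6*c^2 - 6*c - 72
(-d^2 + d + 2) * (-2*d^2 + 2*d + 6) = 2*d^4 - 4*d^3 - 8*d^2 + 10*d + 12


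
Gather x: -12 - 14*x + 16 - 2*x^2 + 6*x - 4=-2*x^2 - 8*x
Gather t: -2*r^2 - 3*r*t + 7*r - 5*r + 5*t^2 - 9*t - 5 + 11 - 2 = -2*r^2 + 2*r + 5*t^2 + t*(-3*r - 9) + 4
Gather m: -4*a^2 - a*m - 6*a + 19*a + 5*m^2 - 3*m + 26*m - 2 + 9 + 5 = -4*a^2 + 13*a + 5*m^2 + m*(23 - a) + 12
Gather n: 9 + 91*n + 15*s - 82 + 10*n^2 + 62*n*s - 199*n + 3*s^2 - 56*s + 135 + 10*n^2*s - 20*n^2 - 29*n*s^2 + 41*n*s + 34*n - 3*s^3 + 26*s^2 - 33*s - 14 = n^2*(10*s - 10) + n*(-29*s^2 + 103*s - 74) - 3*s^3 + 29*s^2 - 74*s + 48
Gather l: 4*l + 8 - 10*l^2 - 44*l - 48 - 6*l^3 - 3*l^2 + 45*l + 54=-6*l^3 - 13*l^2 + 5*l + 14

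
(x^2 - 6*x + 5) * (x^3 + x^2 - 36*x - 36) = x^5 - 5*x^4 - 37*x^3 + 185*x^2 + 36*x - 180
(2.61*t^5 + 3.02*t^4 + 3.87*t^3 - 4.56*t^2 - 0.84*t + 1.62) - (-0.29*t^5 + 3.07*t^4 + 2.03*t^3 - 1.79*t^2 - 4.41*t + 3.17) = 2.9*t^5 - 0.0499999999999998*t^4 + 1.84*t^3 - 2.77*t^2 + 3.57*t - 1.55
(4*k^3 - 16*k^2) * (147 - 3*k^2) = -12*k^5 + 48*k^4 + 588*k^3 - 2352*k^2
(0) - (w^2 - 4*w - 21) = -w^2 + 4*w + 21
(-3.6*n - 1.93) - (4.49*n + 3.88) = -8.09*n - 5.81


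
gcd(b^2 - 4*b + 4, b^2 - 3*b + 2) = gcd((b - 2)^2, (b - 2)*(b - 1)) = b - 2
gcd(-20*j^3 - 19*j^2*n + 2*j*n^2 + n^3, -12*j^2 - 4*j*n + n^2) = 1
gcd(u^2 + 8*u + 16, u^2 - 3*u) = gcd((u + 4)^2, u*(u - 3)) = 1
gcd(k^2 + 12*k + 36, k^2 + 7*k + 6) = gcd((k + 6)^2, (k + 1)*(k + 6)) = k + 6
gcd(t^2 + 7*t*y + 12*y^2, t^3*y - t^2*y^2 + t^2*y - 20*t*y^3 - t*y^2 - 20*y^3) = t + 4*y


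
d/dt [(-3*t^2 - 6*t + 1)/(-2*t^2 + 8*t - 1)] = 2*(-18*t^2 + 5*t - 1)/(4*t^4 - 32*t^3 + 68*t^2 - 16*t + 1)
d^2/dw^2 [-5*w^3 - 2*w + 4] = -30*w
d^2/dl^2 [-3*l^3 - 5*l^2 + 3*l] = -18*l - 10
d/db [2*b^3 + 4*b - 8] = 6*b^2 + 4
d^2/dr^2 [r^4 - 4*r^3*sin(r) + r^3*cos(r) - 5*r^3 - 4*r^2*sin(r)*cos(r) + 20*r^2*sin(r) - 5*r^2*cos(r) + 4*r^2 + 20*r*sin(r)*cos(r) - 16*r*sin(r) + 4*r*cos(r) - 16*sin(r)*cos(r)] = 4*r^3*sin(r) - r^3*cos(r) - 26*r^2*sin(r) + 8*r^2*sin(2*r) - 19*r^2*cos(r) + 12*r^2 + 12*r*sin(r) - 40*r*sin(2*r) + 82*r*cos(r) - 16*r*cos(2*r) - 30*r + 32*sin(r) + 28*sin(2*r) - 42*cos(r) + 40*cos(2*r) + 8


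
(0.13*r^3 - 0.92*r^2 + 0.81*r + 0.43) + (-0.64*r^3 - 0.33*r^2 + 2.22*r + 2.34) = -0.51*r^3 - 1.25*r^2 + 3.03*r + 2.77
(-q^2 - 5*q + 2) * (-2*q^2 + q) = 2*q^4 + 9*q^3 - 9*q^2 + 2*q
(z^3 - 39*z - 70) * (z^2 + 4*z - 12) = z^5 + 4*z^4 - 51*z^3 - 226*z^2 + 188*z + 840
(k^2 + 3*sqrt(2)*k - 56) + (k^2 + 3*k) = 2*k^2 + 3*k + 3*sqrt(2)*k - 56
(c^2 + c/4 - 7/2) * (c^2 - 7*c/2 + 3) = c^4 - 13*c^3/4 - 11*c^2/8 + 13*c - 21/2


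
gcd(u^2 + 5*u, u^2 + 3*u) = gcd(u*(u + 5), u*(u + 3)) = u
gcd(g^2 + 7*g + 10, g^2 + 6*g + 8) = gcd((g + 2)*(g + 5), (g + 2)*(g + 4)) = g + 2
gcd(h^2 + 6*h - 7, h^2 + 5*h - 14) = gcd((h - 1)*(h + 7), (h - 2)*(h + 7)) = h + 7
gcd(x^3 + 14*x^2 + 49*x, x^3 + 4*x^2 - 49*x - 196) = x + 7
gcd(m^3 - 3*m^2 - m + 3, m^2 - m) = m - 1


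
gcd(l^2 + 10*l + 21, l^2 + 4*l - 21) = l + 7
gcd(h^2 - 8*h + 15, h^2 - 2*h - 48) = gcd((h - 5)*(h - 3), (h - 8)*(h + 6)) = 1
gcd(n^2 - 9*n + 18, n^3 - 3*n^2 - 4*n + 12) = n - 3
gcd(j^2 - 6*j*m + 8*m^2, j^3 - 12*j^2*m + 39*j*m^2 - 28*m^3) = j - 4*m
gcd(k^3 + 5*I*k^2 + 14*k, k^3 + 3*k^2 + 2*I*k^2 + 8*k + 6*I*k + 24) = k - 2*I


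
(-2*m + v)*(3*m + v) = -6*m^2 + m*v + v^2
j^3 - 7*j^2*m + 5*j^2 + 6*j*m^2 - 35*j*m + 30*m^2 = (j + 5)*(j - 6*m)*(j - m)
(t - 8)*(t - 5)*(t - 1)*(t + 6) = t^4 - 8*t^3 - 31*t^2 + 278*t - 240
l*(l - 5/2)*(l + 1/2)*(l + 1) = l^4 - l^3 - 13*l^2/4 - 5*l/4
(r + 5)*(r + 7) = r^2 + 12*r + 35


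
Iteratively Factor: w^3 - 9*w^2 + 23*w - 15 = (w - 5)*(w^2 - 4*w + 3) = (w - 5)*(w - 3)*(w - 1)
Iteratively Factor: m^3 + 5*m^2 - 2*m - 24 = (m + 3)*(m^2 + 2*m - 8) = (m + 3)*(m + 4)*(m - 2)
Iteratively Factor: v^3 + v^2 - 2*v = (v)*(v^2 + v - 2) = v*(v - 1)*(v + 2)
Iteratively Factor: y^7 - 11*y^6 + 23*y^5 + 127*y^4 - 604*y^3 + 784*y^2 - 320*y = (y - 1)*(y^6 - 10*y^5 + 13*y^4 + 140*y^3 - 464*y^2 + 320*y) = y*(y - 1)*(y^5 - 10*y^4 + 13*y^3 + 140*y^2 - 464*y + 320) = y*(y - 1)*(y + 4)*(y^4 - 14*y^3 + 69*y^2 - 136*y + 80) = y*(y - 1)^2*(y + 4)*(y^3 - 13*y^2 + 56*y - 80) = y*(y - 5)*(y - 1)^2*(y + 4)*(y^2 - 8*y + 16) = y*(y - 5)*(y - 4)*(y - 1)^2*(y + 4)*(y - 4)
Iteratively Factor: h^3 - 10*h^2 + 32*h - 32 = (h - 2)*(h^2 - 8*h + 16) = (h - 4)*(h - 2)*(h - 4)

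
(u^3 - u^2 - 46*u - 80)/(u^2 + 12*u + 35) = (u^2 - 6*u - 16)/(u + 7)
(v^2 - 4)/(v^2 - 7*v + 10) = (v + 2)/(v - 5)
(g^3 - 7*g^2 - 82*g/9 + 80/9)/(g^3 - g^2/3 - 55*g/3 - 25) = (3*g^2 - 26*g + 16)/(3*(g^2 - 2*g - 15))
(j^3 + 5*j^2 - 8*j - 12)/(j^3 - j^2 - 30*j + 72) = (j^2 - j - 2)/(j^2 - 7*j + 12)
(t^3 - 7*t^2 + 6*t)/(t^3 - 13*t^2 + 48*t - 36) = t/(t - 6)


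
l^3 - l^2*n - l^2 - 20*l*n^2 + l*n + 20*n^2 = (l - 1)*(l - 5*n)*(l + 4*n)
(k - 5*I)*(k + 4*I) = k^2 - I*k + 20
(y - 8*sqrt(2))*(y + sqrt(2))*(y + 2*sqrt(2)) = y^3 - 5*sqrt(2)*y^2 - 44*y - 32*sqrt(2)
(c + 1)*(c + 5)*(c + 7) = c^3 + 13*c^2 + 47*c + 35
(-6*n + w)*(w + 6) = -6*n*w - 36*n + w^2 + 6*w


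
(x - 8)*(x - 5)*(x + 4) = x^3 - 9*x^2 - 12*x + 160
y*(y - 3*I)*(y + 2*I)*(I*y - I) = I*y^4 + y^3 - I*y^3 - y^2 + 6*I*y^2 - 6*I*y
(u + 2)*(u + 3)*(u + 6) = u^3 + 11*u^2 + 36*u + 36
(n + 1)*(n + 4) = n^2 + 5*n + 4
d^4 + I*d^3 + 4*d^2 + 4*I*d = d*(d - 2*I)*(d + I)*(d + 2*I)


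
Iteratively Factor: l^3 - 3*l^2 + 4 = (l + 1)*(l^2 - 4*l + 4) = (l - 2)*(l + 1)*(l - 2)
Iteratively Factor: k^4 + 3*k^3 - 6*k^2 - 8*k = (k + 1)*(k^3 + 2*k^2 - 8*k) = (k + 1)*(k + 4)*(k^2 - 2*k) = k*(k + 1)*(k + 4)*(k - 2)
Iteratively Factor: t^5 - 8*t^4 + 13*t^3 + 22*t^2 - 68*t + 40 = (t - 2)*(t^4 - 6*t^3 + t^2 + 24*t - 20) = (t - 2)*(t - 1)*(t^3 - 5*t^2 - 4*t + 20) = (t - 2)^2*(t - 1)*(t^2 - 3*t - 10) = (t - 2)^2*(t - 1)*(t + 2)*(t - 5)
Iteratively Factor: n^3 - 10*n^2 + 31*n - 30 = (n - 2)*(n^2 - 8*n + 15) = (n - 5)*(n - 2)*(n - 3)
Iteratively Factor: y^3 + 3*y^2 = (y + 3)*(y^2) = y*(y + 3)*(y)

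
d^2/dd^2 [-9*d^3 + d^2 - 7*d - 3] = 2 - 54*d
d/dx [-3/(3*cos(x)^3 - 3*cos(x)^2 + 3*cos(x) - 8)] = 9*(-3*cos(x)^2 + 2*cos(x) - 1)*sin(x)/(3*cos(x)^3 - 3*cos(x)^2 + 3*cos(x) - 8)^2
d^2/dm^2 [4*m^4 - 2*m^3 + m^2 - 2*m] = 48*m^2 - 12*m + 2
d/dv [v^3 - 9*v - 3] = 3*v^2 - 9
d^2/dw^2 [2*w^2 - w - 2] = 4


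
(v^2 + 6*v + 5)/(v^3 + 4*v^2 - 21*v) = (v^2 + 6*v + 5)/(v*(v^2 + 4*v - 21))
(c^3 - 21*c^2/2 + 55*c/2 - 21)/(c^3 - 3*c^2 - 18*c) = (-2*c^3 + 21*c^2 - 55*c + 42)/(2*c*(-c^2 + 3*c + 18))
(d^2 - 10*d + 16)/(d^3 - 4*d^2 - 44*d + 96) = 1/(d + 6)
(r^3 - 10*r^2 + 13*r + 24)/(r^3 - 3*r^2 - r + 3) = (r - 8)/(r - 1)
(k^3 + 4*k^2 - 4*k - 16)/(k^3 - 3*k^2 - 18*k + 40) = (k + 2)/(k - 5)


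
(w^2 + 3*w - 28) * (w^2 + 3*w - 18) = w^4 + 6*w^3 - 37*w^2 - 138*w + 504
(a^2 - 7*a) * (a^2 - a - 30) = a^4 - 8*a^3 - 23*a^2 + 210*a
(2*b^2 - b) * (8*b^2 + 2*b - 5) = 16*b^4 - 4*b^3 - 12*b^2 + 5*b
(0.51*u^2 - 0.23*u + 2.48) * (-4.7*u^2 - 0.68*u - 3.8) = -2.397*u^4 + 0.7342*u^3 - 13.4376*u^2 - 0.8124*u - 9.424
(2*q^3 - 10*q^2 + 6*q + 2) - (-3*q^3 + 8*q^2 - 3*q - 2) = 5*q^3 - 18*q^2 + 9*q + 4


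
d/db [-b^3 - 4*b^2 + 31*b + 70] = -3*b^2 - 8*b + 31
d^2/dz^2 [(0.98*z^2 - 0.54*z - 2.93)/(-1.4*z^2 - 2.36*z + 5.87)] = (1.77635683940025e-15*z^4 + 8.59264000000001*z^3 - 13.86504*z^2 + 84.71064*z + 28.221268)/(2.744*z^6 + 13.8768*z^5 - 11.12328*z^4 - 103.222624*z^3 + 46.638324*z^2 + 243.954852*z - 202.262003)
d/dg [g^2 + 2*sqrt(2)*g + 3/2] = 2*g + 2*sqrt(2)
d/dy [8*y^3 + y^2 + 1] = 2*y*(12*y + 1)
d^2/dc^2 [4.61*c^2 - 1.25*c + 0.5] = 9.22000000000000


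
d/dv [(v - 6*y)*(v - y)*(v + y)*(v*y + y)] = y*(4*v^3 - 18*v^2*y + 3*v^2 - 2*v*y^2 - 12*v*y + 6*y^3 - y^2)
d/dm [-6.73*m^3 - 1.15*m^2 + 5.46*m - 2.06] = -20.19*m^2 - 2.3*m + 5.46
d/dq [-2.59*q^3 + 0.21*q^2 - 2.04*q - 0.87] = -7.77*q^2 + 0.42*q - 2.04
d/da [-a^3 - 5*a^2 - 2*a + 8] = -3*a^2 - 10*a - 2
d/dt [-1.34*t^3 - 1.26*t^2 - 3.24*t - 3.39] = -4.02*t^2 - 2.52*t - 3.24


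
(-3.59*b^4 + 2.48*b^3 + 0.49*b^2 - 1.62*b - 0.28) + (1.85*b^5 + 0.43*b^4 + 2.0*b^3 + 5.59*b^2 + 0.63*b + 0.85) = 1.85*b^5 - 3.16*b^4 + 4.48*b^3 + 6.08*b^2 - 0.99*b + 0.57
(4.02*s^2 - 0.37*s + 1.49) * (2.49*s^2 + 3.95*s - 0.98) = 10.0098*s^4 + 14.9577*s^3 - 1.691*s^2 + 6.2481*s - 1.4602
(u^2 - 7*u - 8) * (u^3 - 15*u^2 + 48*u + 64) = u^5 - 22*u^4 + 145*u^3 - 152*u^2 - 832*u - 512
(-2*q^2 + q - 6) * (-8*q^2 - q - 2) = 16*q^4 - 6*q^3 + 51*q^2 + 4*q + 12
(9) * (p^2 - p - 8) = 9*p^2 - 9*p - 72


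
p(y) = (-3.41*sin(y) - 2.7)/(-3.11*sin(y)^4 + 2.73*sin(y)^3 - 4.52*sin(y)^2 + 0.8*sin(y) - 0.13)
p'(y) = (-3.41*sin(y) - 2.7)*(12.44*sin(y)^3*cos(y) - 8.19*sin(y)^2*cos(y) + 9.04*sin(y)*cos(y) - 0.8*cos(y))/(-3.11*sin(y)^4 + 2.73*sin(y)^3 - 4.52*sin(y)^2 + 0.8*sin(y) - 0.13)^2 - 3.41*cos(y)/(-3.11*sin(y)^4 + 2.73*sin(y)^3 - 4.52*sin(y)^2 + 0.8*sin(y) - 0.13)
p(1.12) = 1.85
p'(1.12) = -2.04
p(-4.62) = 1.46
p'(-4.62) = 0.32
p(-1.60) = -0.06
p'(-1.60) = -0.00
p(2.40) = 3.43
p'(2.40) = 7.65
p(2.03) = 1.87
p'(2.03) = 2.10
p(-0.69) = 0.14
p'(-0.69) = 1.11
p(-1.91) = -0.05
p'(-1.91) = -0.07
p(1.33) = 1.55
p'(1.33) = -0.90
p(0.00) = 20.77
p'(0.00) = 154.04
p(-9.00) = 0.86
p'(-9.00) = -5.58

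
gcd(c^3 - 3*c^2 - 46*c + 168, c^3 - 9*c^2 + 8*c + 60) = c - 6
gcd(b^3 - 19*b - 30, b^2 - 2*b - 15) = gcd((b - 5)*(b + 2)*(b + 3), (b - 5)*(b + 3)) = b^2 - 2*b - 15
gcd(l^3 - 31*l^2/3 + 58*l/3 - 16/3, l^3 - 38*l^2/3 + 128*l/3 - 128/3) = l^2 - 10*l + 16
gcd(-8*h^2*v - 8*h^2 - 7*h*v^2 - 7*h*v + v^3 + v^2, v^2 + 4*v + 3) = v + 1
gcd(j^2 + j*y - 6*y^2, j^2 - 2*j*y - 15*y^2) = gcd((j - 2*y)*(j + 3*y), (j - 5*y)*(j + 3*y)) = j + 3*y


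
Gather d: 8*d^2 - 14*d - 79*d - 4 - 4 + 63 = 8*d^2 - 93*d + 55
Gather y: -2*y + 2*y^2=2*y^2 - 2*y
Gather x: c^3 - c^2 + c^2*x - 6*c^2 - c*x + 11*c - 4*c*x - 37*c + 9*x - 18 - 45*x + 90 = c^3 - 7*c^2 - 26*c + x*(c^2 - 5*c - 36) + 72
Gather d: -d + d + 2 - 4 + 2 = 0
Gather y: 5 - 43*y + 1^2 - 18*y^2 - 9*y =-18*y^2 - 52*y + 6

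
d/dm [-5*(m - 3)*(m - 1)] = 20 - 10*m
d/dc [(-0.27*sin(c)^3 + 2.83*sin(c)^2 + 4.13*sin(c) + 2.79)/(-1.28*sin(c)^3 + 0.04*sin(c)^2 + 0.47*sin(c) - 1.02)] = (2.22044604925031e-16*sin(c)^5 + 3.6116*sin(c)^4 + 10.319*sin(c)^3 + 12.7047*sin(c)^2 - 5.9964*sin(c) - 5.5239)*cos(c)/(1.6384*sin(c)^6 - 0.1024*sin(c)^5 - 1.2016*sin(c)^4 + 2.6488*sin(c)^3 + 0.1393*sin(c)^2 - 0.9588*sin(c) + 1.0404)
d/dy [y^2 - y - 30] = 2*y - 1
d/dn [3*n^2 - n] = 6*n - 1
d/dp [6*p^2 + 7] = 12*p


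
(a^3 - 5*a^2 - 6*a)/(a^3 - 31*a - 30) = a/(a + 5)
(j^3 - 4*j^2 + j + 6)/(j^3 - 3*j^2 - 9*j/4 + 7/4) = 4*(j^2 - 5*j + 6)/(4*j^2 - 16*j + 7)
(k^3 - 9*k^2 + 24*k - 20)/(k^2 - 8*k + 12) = (k^2 - 7*k + 10)/(k - 6)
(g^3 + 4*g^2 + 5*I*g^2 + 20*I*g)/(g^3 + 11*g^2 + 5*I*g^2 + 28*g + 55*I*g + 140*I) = g/(g + 7)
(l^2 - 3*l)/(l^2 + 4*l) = (l - 3)/(l + 4)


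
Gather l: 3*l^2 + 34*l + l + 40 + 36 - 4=3*l^2 + 35*l + 72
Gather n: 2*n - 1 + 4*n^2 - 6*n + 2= 4*n^2 - 4*n + 1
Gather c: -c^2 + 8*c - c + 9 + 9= -c^2 + 7*c + 18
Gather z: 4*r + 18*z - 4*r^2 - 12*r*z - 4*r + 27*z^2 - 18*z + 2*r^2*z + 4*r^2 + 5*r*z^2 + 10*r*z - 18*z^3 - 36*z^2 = -18*z^3 + z^2*(5*r - 9) + z*(2*r^2 - 2*r)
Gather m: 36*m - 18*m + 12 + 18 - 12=18*m + 18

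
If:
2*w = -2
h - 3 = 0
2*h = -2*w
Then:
No Solution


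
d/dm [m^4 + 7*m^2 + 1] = 4*m^3 + 14*m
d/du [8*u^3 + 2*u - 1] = 24*u^2 + 2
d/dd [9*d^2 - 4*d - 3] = 18*d - 4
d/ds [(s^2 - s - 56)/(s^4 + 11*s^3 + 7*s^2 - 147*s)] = 2*(-s^3 + 10*s^2 + 32*s - 84)/(s^2*(s^4 + 8*s^3 - 26*s^2 - 168*s + 441))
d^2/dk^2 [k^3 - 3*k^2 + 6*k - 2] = 6*k - 6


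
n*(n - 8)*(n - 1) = n^3 - 9*n^2 + 8*n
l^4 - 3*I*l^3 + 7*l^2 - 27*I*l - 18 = (l - 3*I)*(l - 2*I)*(l - I)*(l + 3*I)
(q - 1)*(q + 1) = q^2 - 1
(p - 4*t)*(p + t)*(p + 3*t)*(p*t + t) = p^4*t + p^3*t - 13*p^2*t^3 - 12*p*t^4 - 13*p*t^3 - 12*t^4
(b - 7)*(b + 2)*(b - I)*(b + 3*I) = b^4 - 5*b^3 + 2*I*b^3 - 11*b^2 - 10*I*b^2 - 15*b - 28*I*b - 42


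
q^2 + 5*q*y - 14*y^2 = (q - 2*y)*(q + 7*y)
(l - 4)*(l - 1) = l^2 - 5*l + 4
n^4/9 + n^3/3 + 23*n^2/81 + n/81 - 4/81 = (n/3 + 1/3)^2*(n - 1/3)*(n + 4/3)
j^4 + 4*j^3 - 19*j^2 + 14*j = j*(j - 2)*(j - 1)*(j + 7)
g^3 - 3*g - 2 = (g - 2)*(g + 1)^2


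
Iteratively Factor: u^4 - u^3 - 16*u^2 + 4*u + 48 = (u - 2)*(u^3 + u^2 - 14*u - 24) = (u - 2)*(u + 3)*(u^2 - 2*u - 8) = (u - 2)*(u + 2)*(u + 3)*(u - 4)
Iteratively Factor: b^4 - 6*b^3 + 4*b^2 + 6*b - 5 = (b - 5)*(b^3 - b^2 - b + 1) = (b - 5)*(b + 1)*(b^2 - 2*b + 1) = (b - 5)*(b - 1)*(b + 1)*(b - 1)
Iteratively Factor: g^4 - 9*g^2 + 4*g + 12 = (g - 2)*(g^3 + 2*g^2 - 5*g - 6) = (g - 2)*(g + 1)*(g^2 + g - 6) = (g - 2)^2*(g + 1)*(g + 3)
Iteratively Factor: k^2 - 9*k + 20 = (k - 5)*(k - 4)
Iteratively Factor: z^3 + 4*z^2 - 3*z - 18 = (z - 2)*(z^2 + 6*z + 9) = (z - 2)*(z + 3)*(z + 3)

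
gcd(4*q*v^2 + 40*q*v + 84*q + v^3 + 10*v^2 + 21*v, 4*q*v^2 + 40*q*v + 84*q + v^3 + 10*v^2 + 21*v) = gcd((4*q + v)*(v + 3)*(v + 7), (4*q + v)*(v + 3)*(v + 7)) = 4*q*v^2 + 40*q*v + 84*q + v^3 + 10*v^2 + 21*v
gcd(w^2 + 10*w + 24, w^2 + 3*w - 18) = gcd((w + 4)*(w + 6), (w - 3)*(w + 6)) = w + 6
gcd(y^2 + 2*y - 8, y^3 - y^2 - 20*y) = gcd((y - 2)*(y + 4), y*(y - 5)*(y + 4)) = y + 4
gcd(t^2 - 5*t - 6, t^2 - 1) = t + 1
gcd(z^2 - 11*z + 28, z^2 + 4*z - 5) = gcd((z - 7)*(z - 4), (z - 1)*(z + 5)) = 1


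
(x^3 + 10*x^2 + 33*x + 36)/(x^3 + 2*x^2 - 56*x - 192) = (x^2 + 6*x + 9)/(x^2 - 2*x - 48)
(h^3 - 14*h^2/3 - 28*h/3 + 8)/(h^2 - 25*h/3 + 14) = (3*h^2 + 4*h - 4)/(3*h - 7)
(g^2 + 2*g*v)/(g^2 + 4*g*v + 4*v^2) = g/(g + 2*v)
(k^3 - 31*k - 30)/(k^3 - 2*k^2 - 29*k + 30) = (k + 1)/(k - 1)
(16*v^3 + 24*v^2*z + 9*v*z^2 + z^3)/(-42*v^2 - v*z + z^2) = (16*v^3 + 24*v^2*z + 9*v*z^2 + z^3)/(-42*v^2 - v*z + z^2)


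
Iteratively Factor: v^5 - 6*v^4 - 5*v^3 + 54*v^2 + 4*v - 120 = (v + 2)*(v^4 - 8*v^3 + 11*v^2 + 32*v - 60) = (v - 3)*(v + 2)*(v^3 - 5*v^2 - 4*v + 20) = (v - 3)*(v - 2)*(v + 2)*(v^2 - 3*v - 10) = (v - 3)*(v - 2)*(v + 2)^2*(v - 5)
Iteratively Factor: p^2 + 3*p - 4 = (p - 1)*(p + 4)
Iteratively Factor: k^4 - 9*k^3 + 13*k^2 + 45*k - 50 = (k - 5)*(k^3 - 4*k^2 - 7*k + 10) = (k - 5)*(k - 1)*(k^2 - 3*k - 10) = (k - 5)*(k - 1)*(k + 2)*(k - 5)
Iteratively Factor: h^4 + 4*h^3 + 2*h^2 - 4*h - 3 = (h - 1)*(h^3 + 5*h^2 + 7*h + 3) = (h - 1)*(h + 1)*(h^2 + 4*h + 3) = (h - 1)*(h + 1)*(h + 3)*(h + 1)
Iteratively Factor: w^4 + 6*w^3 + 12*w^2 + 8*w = (w + 2)*(w^3 + 4*w^2 + 4*w) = (w + 2)^2*(w^2 + 2*w) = w*(w + 2)^2*(w + 2)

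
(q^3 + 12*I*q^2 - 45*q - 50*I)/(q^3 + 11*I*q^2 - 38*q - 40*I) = (q + 5*I)/(q + 4*I)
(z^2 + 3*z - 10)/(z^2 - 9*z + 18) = (z^2 + 3*z - 10)/(z^2 - 9*z + 18)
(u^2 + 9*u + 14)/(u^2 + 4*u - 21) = (u + 2)/(u - 3)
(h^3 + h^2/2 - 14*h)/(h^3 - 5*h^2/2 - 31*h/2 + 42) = h/(h - 3)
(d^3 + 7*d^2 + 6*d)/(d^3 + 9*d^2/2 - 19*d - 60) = 2*d*(d + 1)/(2*d^2 - 3*d - 20)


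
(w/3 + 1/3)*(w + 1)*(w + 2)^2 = w^4/3 + 2*w^3 + 13*w^2/3 + 4*w + 4/3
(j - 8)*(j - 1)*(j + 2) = j^3 - 7*j^2 - 10*j + 16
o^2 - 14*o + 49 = (o - 7)^2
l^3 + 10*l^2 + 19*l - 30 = (l - 1)*(l + 5)*(l + 6)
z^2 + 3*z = z*(z + 3)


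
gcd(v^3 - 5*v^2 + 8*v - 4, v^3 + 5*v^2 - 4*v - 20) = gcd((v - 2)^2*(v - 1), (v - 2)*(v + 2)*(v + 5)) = v - 2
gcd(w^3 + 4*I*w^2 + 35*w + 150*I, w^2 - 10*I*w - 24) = w - 6*I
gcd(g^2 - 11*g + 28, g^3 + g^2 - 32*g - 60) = 1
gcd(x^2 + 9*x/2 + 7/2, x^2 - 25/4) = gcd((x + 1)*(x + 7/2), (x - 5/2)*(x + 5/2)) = 1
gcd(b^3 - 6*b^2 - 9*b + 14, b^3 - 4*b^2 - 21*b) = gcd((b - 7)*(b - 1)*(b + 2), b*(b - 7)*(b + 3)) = b - 7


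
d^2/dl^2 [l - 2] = 0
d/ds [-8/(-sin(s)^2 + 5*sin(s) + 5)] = 8*(5 - 2*sin(s))*cos(s)/(5*sin(s) + cos(s)^2 + 4)^2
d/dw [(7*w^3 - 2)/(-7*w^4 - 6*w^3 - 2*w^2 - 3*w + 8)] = (49*w^6 - 14*w^4 - 98*w^3 + 132*w^2 - 8*w - 6)/(49*w^8 + 84*w^7 + 64*w^6 + 66*w^5 - 72*w^4 - 84*w^3 - 23*w^2 - 48*w + 64)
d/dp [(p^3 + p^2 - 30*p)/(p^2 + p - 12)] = (p^4 + 2*p^3 - 5*p^2 - 24*p + 360)/(p^4 + 2*p^3 - 23*p^2 - 24*p + 144)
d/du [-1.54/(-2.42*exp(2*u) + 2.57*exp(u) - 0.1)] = (3.9578 - 7.4536*exp(u))*exp(u)/(2.42*exp(2*u) - 2.57*exp(u) + 0.1)^2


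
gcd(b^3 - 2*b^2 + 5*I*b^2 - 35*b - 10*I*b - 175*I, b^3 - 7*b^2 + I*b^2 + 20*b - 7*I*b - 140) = b^2 + b*(-7 + 5*I) - 35*I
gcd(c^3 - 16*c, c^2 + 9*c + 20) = c + 4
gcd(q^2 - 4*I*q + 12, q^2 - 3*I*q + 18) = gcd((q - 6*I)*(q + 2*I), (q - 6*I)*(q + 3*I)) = q - 6*I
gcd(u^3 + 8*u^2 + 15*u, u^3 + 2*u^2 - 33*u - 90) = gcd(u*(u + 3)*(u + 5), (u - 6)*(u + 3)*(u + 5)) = u^2 + 8*u + 15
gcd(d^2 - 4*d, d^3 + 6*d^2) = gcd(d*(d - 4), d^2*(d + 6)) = d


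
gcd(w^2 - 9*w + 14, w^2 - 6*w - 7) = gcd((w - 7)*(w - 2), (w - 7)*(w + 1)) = w - 7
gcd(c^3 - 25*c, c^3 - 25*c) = c^3 - 25*c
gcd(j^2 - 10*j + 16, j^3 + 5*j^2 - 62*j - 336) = j - 8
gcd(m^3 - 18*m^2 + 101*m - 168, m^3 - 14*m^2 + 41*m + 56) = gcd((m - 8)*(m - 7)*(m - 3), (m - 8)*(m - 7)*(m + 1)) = m^2 - 15*m + 56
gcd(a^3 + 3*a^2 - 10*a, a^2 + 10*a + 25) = a + 5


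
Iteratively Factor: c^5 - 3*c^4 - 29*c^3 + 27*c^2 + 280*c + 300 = (c + 2)*(c^4 - 5*c^3 - 19*c^2 + 65*c + 150) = (c - 5)*(c + 2)*(c^3 - 19*c - 30) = (c - 5)*(c + 2)*(c + 3)*(c^2 - 3*c - 10) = (c - 5)^2*(c + 2)*(c + 3)*(c + 2)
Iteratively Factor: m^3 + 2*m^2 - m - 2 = (m - 1)*(m^2 + 3*m + 2) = (m - 1)*(m + 1)*(m + 2)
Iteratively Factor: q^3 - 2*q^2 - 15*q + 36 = (q - 3)*(q^2 + q - 12) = (q - 3)*(q + 4)*(q - 3)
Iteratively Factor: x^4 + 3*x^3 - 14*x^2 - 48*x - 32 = (x - 4)*(x^3 + 7*x^2 + 14*x + 8) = (x - 4)*(x + 4)*(x^2 + 3*x + 2) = (x - 4)*(x + 1)*(x + 4)*(x + 2)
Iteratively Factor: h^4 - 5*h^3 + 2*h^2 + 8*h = (h - 2)*(h^3 - 3*h^2 - 4*h) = (h - 2)*(h + 1)*(h^2 - 4*h) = h*(h - 2)*(h + 1)*(h - 4)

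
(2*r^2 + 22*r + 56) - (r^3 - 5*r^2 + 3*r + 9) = -r^3 + 7*r^2 + 19*r + 47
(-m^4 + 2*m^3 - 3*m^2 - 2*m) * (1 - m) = m^5 - 3*m^4 + 5*m^3 - m^2 - 2*m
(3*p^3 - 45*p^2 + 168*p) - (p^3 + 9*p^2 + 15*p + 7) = 2*p^3 - 54*p^2 + 153*p - 7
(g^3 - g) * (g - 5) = g^4 - 5*g^3 - g^2 + 5*g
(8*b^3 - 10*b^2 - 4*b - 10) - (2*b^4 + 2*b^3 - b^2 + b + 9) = -2*b^4 + 6*b^3 - 9*b^2 - 5*b - 19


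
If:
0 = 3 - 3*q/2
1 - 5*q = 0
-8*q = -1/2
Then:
No Solution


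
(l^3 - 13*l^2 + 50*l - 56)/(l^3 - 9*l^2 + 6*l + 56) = (l - 2)/(l + 2)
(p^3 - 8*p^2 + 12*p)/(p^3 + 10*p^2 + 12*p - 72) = p*(p - 6)/(p^2 + 12*p + 36)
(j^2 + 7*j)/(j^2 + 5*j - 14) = j/(j - 2)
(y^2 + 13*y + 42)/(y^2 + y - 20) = (y^2 + 13*y + 42)/(y^2 + y - 20)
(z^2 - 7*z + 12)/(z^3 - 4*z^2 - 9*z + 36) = 1/(z + 3)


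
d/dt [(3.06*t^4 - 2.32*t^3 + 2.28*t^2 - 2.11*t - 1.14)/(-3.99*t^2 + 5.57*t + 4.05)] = (-24.4188*t^5 + 60.3894*t^4 + 23.7272*t^3 - 23.9073*t^2 + 9.3708*t - 2.1957)/(15.9201*t^4 - 44.4486*t^3 - 1.2941*t^2 + 45.117*t + 16.4025)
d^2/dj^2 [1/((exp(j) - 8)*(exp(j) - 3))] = (4*exp(3*j) - 33*exp(2*j) + 25*exp(j) + 264)*exp(j)/(exp(6*j) - 33*exp(5*j) + 435*exp(4*j) - 2915*exp(3*j) + 10440*exp(2*j) - 19008*exp(j) + 13824)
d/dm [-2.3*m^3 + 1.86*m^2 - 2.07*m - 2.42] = -6.9*m^2 + 3.72*m - 2.07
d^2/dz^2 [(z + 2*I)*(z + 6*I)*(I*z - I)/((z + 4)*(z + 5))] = (z^3*(160 + 116*I) + z^2*(960 + 1272*I) + z*(-960 + 4488*I) - 9280 + 4984*I)/(z^6 + 27*z^5 + 303*z^4 + 1809*z^3 + 6060*z^2 + 10800*z + 8000)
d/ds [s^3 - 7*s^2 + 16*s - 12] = 3*s^2 - 14*s + 16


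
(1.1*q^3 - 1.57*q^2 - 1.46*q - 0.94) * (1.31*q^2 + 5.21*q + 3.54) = 1.441*q^5 + 3.6743*q^4 - 6.1983*q^3 - 14.3958*q^2 - 10.0658*q - 3.3276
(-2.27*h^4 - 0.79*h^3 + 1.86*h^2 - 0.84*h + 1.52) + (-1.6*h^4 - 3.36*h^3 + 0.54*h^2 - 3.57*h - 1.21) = -3.87*h^4 - 4.15*h^3 + 2.4*h^2 - 4.41*h + 0.31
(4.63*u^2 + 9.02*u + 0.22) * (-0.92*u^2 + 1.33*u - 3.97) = -4.2596*u^4 - 2.1405*u^3 - 6.5869*u^2 - 35.5168*u - 0.8734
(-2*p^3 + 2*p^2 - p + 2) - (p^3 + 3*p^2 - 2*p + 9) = -3*p^3 - p^2 + p - 7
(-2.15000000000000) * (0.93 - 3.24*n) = 6.966*n - 1.9995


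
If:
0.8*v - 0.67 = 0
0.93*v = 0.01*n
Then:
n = 77.89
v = 0.84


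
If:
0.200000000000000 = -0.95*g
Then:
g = -0.21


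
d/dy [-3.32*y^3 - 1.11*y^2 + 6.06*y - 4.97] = -9.96*y^2 - 2.22*y + 6.06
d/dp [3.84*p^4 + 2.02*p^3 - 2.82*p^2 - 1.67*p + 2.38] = 15.36*p^3 + 6.06*p^2 - 5.64*p - 1.67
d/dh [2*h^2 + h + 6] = 4*h + 1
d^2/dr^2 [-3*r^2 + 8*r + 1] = -6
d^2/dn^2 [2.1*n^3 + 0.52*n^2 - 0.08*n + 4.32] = 12.6*n + 1.04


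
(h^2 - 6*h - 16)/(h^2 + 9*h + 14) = (h - 8)/(h + 7)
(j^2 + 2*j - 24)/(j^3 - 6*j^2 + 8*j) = (j + 6)/(j*(j - 2))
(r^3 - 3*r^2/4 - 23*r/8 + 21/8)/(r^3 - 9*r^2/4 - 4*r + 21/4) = (r - 3/2)/(r - 3)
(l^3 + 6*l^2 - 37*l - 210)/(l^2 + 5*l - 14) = (l^2 - l - 30)/(l - 2)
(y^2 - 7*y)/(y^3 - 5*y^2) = (y - 7)/(y*(y - 5))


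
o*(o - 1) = o^2 - o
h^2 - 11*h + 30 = (h - 6)*(h - 5)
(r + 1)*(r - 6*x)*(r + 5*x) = r^3 - r^2*x + r^2 - 30*r*x^2 - r*x - 30*x^2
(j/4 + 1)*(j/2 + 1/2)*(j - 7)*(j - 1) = j^4/8 - 3*j^3/8 - 29*j^2/8 + 3*j/8 + 7/2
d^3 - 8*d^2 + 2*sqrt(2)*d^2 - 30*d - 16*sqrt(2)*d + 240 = (d - 8)*(d - 3*sqrt(2))*(d + 5*sqrt(2))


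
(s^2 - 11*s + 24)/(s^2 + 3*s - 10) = (s^2 - 11*s + 24)/(s^2 + 3*s - 10)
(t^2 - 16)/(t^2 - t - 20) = (t - 4)/(t - 5)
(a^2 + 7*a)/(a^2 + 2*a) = (a + 7)/(a + 2)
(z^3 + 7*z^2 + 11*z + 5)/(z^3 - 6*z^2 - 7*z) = (z^2 + 6*z + 5)/(z*(z - 7))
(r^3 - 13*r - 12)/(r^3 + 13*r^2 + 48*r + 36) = (r^2 - r - 12)/(r^2 + 12*r + 36)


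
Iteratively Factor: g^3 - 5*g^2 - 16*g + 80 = (g - 5)*(g^2 - 16) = (g - 5)*(g + 4)*(g - 4)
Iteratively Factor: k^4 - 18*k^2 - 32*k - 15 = (k + 1)*(k^3 - k^2 - 17*k - 15) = (k + 1)*(k + 3)*(k^2 - 4*k - 5) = (k - 5)*(k + 1)*(k + 3)*(k + 1)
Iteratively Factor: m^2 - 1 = (m - 1)*(m + 1)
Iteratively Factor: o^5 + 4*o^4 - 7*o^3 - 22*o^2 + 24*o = (o + 3)*(o^4 + o^3 - 10*o^2 + 8*o) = o*(o + 3)*(o^3 + o^2 - 10*o + 8) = o*(o - 2)*(o + 3)*(o^2 + 3*o - 4) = o*(o - 2)*(o - 1)*(o + 3)*(o + 4)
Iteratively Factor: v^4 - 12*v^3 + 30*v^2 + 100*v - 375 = (v - 5)*(v^3 - 7*v^2 - 5*v + 75) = (v - 5)^2*(v^2 - 2*v - 15) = (v - 5)^2*(v + 3)*(v - 5)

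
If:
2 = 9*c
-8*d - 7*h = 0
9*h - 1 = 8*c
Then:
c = 2/9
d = -175/648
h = 25/81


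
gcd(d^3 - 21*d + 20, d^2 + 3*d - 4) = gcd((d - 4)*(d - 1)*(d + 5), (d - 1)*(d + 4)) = d - 1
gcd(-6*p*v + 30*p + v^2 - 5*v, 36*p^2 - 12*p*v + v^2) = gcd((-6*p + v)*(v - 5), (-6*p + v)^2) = 6*p - v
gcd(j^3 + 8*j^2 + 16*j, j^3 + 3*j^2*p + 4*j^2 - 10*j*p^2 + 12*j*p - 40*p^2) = j + 4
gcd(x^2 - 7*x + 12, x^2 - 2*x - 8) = x - 4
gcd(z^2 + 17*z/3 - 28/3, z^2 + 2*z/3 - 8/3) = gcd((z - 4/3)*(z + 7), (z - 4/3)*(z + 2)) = z - 4/3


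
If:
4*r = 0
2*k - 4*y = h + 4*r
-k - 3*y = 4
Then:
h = -10*y - 8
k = -3*y - 4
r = 0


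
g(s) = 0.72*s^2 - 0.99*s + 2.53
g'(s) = 1.44*s - 0.99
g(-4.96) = 25.15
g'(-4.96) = -8.13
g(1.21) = 2.39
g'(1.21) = 0.75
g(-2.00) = 7.39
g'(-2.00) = -3.87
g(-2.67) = 10.31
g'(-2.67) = -4.83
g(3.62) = 8.38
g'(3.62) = 4.22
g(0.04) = 2.49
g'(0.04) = -0.93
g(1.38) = 2.53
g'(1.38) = 1.00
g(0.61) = 2.19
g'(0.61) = -0.11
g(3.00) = 6.04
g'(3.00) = 3.33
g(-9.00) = 69.76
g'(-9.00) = -13.95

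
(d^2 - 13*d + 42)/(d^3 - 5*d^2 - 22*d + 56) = (d - 6)/(d^2 + 2*d - 8)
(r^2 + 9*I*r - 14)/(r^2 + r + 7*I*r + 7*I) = (r + 2*I)/(r + 1)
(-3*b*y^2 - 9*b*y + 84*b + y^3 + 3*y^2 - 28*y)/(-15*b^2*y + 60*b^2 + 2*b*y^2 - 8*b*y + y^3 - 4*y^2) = (y + 7)/(5*b + y)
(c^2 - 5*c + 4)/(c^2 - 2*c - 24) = (-c^2 + 5*c - 4)/(-c^2 + 2*c + 24)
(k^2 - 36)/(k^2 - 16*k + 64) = (k^2 - 36)/(k^2 - 16*k + 64)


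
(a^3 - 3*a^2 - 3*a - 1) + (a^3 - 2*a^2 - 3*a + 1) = 2*a^3 - 5*a^2 - 6*a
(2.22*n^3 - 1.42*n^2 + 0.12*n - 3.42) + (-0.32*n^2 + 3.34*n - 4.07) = 2.22*n^3 - 1.74*n^2 + 3.46*n - 7.49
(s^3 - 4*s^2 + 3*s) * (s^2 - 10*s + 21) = s^5 - 14*s^4 + 64*s^3 - 114*s^2 + 63*s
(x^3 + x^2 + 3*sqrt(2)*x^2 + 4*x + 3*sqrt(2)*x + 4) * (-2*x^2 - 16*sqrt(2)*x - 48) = -2*x^5 - 22*sqrt(2)*x^4 - 2*x^4 - 152*x^3 - 22*sqrt(2)*x^3 - 208*sqrt(2)*x^2 - 152*x^2 - 208*sqrt(2)*x - 192*x - 192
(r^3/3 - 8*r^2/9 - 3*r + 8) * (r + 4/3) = r^4/3 - 4*r^3/9 - 113*r^2/27 + 4*r + 32/3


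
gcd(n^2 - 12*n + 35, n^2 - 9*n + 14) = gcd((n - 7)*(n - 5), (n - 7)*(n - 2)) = n - 7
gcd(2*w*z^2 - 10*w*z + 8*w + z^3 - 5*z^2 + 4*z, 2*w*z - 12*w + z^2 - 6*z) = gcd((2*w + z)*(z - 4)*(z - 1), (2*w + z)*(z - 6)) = 2*w + z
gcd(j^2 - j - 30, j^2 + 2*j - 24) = 1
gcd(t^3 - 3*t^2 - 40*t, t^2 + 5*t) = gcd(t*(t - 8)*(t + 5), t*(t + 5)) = t^2 + 5*t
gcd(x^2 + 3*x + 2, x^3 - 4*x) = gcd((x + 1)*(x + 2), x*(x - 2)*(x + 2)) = x + 2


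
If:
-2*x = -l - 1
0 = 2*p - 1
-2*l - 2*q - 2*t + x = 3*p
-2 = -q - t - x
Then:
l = -8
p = 1/2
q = 11/2 - t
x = -7/2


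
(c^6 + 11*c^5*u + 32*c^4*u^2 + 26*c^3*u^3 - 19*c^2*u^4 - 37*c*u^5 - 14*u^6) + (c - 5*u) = c^6 + 11*c^5*u + 32*c^4*u^2 + 26*c^3*u^3 - 19*c^2*u^4 - 37*c*u^5 + c - 14*u^6 - 5*u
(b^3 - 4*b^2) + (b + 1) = b^3 - 4*b^2 + b + 1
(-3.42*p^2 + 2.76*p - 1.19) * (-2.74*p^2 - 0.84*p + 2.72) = 9.3708*p^4 - 4.6896*p^3 - 8.3602*p^2 + 8.5068*p - 3.2368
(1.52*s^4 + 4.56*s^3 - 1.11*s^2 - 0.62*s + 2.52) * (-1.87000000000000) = -2.8424*s^4 - 8.5272*s^3 + 2.0757*s^2 + 1.1594*s - 4.7124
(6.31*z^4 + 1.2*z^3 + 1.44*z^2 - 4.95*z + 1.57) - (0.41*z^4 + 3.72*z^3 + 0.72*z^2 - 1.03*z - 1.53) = 5.9*z^4 - 2.52*z^3 + 0.72*z^2 - 3.92*z + 3.1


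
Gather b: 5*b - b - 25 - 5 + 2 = 4*b - 28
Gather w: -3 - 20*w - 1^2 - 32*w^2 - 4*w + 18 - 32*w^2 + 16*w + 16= -64*w^2 - 8*w + 30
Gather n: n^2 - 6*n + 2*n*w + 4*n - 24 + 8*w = n^2 + n*(2*w - 2) + 8*w - 24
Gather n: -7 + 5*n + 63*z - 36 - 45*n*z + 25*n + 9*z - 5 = n*(30 - 45*z) + 72*z - 48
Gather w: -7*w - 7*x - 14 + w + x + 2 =-6*w - 6*x - 12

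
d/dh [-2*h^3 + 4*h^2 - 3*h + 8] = -6*h^2 + 8*h - 3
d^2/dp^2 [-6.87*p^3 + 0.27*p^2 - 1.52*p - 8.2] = 0.54 - 41.22*p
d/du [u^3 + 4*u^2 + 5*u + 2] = 3*u^2 + 8*u + 5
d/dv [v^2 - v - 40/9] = 2*v - 1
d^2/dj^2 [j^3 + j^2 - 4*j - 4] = 6*j + 2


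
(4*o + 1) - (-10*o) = 14*o + 1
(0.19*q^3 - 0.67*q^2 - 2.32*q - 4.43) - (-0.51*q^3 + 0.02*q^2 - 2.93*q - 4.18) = 0.7*q^3 - 0.69*q^2 + 0.61*q - 0.25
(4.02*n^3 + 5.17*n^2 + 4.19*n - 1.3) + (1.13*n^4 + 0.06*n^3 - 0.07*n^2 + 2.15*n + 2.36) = 1.13*n^4 + 4.08*n^3 + 5.1*n^2 + 6.34*n + 1.06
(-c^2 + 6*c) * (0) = 0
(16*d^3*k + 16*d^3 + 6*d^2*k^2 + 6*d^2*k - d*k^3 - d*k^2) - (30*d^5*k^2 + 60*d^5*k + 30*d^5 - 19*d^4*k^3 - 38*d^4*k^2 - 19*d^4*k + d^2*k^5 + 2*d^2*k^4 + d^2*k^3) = -30*d^5*k^2 - 60*d^5*k - 30*d^5 + 19*d^4*k^3 + 38*d^4*k^2 + 19*d^4*k + 16*d^3*k + 16*d^3 - d^2*k^5 - 2*d^2*k^4 - d^2*k^3 + 6*d^2*k^2 + 6*d^2*k - d*k^3 - d*k^2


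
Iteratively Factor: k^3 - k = (k)*(k^2 - 1) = k*(k - 1)*(k + 1)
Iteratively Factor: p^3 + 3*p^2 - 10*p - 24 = (p + 2)*(p^2 + p - 12) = (p - 3)*(p + 2)*(p + 4)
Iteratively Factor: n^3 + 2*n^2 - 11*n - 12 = (n + 4)*(n^2 - 2*n - 3) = (n - 3)*(n + 4)*(n + 1)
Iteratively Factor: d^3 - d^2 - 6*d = (d + 2)*(d^2 - 3*d) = (d - 3)*(d + 2)*(d)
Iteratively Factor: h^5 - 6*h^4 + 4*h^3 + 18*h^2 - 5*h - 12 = (h - 1)*(h^4 - 5*h^3 - h^2 + 17*h + 12) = (h - 1)*(h + 1)*(h^3 - 6*h^2 + 5*h + 12) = (h - 3)*(h - 1)*(h + 1)*(h^2 - 3*h - 4) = (h - 4)*(h - 3)*(h - 1)*(h + 1)*(h + 1)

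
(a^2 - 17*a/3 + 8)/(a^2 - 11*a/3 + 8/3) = (a - 3)/(a - 1)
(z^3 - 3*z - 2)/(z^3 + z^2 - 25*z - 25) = (z^2 - z - 2)/(z^2 - 25)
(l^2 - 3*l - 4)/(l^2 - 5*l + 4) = (l + 1)/(l - 1)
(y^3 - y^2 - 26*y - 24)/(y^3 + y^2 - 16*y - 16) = (y - 6)/(y - 4)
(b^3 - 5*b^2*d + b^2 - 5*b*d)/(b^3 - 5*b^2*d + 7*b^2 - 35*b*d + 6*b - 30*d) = b/(b + 6)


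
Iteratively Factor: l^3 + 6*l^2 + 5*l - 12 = (l + 3)*(l^2 + 3*l - 4) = (l + 3)*(l + 4)*(l - 1)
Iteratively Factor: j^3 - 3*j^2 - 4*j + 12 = (j - 2)*(j^2 - j - 6) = (j - 2)*(j + 2)*(j - 3)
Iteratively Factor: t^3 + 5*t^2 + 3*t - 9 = (t + 3)*(t^2 + 2*t - 3) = (t + 3)^2*(t - 1)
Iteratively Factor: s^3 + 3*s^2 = (s)*(s^2 + 3*s) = s*(s + 3)*(s)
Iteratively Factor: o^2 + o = (o + 1)*(o)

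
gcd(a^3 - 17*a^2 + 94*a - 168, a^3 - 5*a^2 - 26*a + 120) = a^2 - 10*a + 24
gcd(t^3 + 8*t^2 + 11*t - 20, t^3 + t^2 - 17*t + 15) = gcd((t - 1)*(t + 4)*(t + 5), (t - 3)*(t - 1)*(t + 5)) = t^2 + 4*t - 5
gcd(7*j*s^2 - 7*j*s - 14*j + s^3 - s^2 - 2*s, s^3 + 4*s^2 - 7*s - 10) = s^2 - s - 2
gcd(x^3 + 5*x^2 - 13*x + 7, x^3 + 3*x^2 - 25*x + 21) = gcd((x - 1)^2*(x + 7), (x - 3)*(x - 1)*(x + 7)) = x^2 + 6*x - 7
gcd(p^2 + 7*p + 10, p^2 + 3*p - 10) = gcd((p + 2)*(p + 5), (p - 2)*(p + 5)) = p + 5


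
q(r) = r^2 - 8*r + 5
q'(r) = 2*r - 8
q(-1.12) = 15.21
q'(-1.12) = -10.24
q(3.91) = -10.99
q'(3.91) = -0.18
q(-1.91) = 23.93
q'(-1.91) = -11.82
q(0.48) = 1.39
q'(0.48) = -7.04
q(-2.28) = 28.44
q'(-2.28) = -12.56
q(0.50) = 1.25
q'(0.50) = -7.00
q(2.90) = -9.79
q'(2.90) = -2.20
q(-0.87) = 12.72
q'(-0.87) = -9.74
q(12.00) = 53.00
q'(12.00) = 16.00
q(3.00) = -10.00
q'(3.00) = -2.00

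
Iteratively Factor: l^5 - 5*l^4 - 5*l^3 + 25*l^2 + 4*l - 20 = (l - 5)*(l^4 - 5*l^2 + 4) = (l - 5)*(l + 1)*(l^3 - l^2 - 4*l + 4) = (l - 5)*(l - 2)*(l + 1)*(l^2 + l - 2) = (l - 5)*(l - 2)*(l + 1)*(l + 2)*(l - 1)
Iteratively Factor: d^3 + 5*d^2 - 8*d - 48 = (d - 3)*(d^2 + 8*d + 16) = (d - 3)*(d + 4)*(d + 4)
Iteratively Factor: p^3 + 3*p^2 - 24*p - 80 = (p + 4)*(p^2 - p - 20) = (p - 5)*(p + 4)*(p + 4)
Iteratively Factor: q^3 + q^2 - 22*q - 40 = (q - 5)*(q^2 + 6*q + 8) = (q - 5)*(q + 2)*(q + 4)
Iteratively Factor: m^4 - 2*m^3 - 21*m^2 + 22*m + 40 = (m + 4)*(m^3 - 6*m^2 + 3*m + 10) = (m - 2)*(m + 4)*(m^2 - 4*m - 5) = (m - 5)*(m - 2)*(m + 4)*(m + 1)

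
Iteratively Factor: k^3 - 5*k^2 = (k - 5)*(k^2) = k*(k - 5)*(k)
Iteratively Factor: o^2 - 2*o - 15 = (o + 3)*(o - 5)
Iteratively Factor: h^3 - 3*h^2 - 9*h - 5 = (h + 1)*(h^2 - 4*h - 5) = (h + 1)^2*(h - 5)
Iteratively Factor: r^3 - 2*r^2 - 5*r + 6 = (r - 3)*(r^2 + r - 2) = (r - 3)*(r + 2)*(r - 1)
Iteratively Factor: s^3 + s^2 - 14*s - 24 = (s + 3)*(s^2 - 2*s - 8) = (s - 4)*(s + 3)*(s + 2)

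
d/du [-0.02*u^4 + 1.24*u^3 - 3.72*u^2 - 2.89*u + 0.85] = -0.08*u^3 + 3.72*u^2 - 7.44*u - 2.89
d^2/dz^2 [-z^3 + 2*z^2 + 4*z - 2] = 4 - 6*z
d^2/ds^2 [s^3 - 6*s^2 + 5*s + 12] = 6*s - 12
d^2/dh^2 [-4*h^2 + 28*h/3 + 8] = -8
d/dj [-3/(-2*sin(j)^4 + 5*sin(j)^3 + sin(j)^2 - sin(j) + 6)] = 3*(-8*sin(j)^3 + 15*sin(j)^2 + 2*sin(j) - 1)*cos(j)/(-2*sin(j)^4 + 5*sin(j)^3 + sin(j)^2 - sin(j) + 6)^2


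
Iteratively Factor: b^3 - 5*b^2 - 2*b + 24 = (b - 3)*(b^2 - 2*b - 8) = (b - 3)*(b + 2)*(b - 4)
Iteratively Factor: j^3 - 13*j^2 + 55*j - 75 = (j - 3)*(j^2 - 10*j + 25) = (j - 5)*(j - 3)*(j - 5)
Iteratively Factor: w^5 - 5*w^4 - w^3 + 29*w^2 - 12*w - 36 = (w - 3)*(w^4 - 2*w^3 - 7*w^2 + 8*w + 12) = (w - 3)*(w + 2)*(w^3 - 4*w^2 + w + 6) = (w - 3)^2*(w + 2)*(w^2 - w - 2) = (w - 3)^2*(w - 2)*(w + 2)*(w + 1)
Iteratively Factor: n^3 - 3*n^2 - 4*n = (n)*(n^2 - 3*n - 4) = n*(n + 1)*(n - 4)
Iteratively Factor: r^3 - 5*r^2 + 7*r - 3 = (r - 1)*(r^2 - 4*r + 3) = (r - 3)*(r - 1)*(r - 1)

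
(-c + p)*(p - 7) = -c*p + 7*c + p^2 - 7*p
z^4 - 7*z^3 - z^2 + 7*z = z*(z - 7)*(z - 1)*(z + 1)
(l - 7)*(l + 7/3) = l^2 - 14*l/3 - 49/3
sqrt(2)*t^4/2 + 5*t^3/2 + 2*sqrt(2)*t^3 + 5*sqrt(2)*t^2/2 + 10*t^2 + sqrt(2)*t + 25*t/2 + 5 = (t + 1)^2*(t + 5*sqrt(2)/2)*(sqrt(2)*t/2 + sqrt(2))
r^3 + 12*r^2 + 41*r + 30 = (r + 1)*(r + 5)*(r + 6)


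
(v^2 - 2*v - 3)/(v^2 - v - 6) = (v + 1)/(v + 2)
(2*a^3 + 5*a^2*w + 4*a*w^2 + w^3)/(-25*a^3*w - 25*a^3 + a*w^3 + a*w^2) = (2*a^3 + 5*a^2*w + 4*a*w^2 + w^3)/(a*(-25*a^2*w - 25*a^2 + w^3 + w^2))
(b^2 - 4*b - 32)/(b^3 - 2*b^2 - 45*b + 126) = (b^2 - 4*b - 32)/(b^3 - 2*b^2 - 45*b + 126)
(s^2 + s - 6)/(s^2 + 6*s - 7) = (s^2 + s - 6)/(s^2 + 6*s - 7)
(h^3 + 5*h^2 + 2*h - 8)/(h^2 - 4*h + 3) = (h^2 + 6*h + 8)/(h - 3)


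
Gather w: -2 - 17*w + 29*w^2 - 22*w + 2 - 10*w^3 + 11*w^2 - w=-10*w^3 + 40*w^2 - 40*w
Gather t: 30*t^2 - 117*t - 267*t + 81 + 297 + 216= 30*t^2 - 384*t + 594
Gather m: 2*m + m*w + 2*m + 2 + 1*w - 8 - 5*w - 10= m*(w + 4) - 4*w - 16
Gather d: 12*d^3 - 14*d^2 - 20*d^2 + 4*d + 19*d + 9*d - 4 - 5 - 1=12*d^3 - 34*d^2 + 32*d - 10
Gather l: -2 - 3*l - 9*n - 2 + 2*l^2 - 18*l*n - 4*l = 2*l^2 + l*(-18*n - 7) - 9*n - 4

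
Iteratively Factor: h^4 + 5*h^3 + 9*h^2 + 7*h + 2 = (h + 2)*(h^3 + 3*h^2 + 3*h + 1) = (h + 1)*(h + 2)*(h^2 + 2*h + 1) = (h + 1)^2*(h + 2)*(h + 1)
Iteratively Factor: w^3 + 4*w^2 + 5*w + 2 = (w + 2)*(w^2 + 2*w + 1) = (w + 1)*(w + 2)*(w + 1)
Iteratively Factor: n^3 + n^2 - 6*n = (n)*(n^2 + n - 6) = n*(n - 2)*(n + 3)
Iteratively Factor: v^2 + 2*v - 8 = (v + 4)*(v - 2)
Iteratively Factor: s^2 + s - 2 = (s - 1)*(s + 2)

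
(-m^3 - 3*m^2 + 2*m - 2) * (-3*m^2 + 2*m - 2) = 3*m^5 + 7*m^4 - 10*m^3 + 16*m^2 - 8*m + 4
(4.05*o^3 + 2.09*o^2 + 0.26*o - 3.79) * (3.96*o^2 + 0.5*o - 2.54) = 16.038*o^5 + 10.3014*o^4 - 8.2124*o^3 - 20.187*o^2 - 2.5554*o + 9.6266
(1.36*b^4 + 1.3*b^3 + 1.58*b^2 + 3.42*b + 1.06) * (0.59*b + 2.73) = 0.8024*b^5 + 4.4798*b^4 + 4.4812*b^3 + 6.3312*b^2 + 9.962*b + 2.8938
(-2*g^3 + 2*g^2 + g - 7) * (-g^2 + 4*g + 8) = 2*g^5 - 10*g^4 - 9*g^3 + 27*g^2 - 20*g - 56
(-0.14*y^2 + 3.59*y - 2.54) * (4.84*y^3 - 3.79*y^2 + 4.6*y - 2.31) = -0.6776*y^5 + 17.9062*y^4 - 26.5437*y^3 + 26.464*y^2 - 19.9769*y + 5.8674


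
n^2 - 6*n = n*(n - 6)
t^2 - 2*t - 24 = (t - 6)*(t + 4)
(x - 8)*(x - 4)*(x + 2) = x^3 - 10*x^2 + 8*x + 64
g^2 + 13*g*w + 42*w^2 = (g + 6*w)*(g + 7*w)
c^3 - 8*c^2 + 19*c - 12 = (c - 4)*(c - 3)*(c - 1)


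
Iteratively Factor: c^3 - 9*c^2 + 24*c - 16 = (c - 4)*(c^2 - 5*c + 4) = (c - 4)*(c - 1)*(c - 4)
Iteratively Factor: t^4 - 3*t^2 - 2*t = (t + 1)*(t^3 - t^2 - 2*t) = (t + 1)^2*(t^2 - 2*t) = t*(t + 1)^2*(t - 2)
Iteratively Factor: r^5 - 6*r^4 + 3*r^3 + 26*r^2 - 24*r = (r - 4)*(r^4 - 2*r^3 - 5*r^2 + 6*r) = (r - 4)*(r + 2)*(r^3 - 4*r^2 + 3*r) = (r - 4)*(r - 3)*(r + 2)*(r^2 - r) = r*(r - 4)*(r - 3)*(r + 2)*(r - 1)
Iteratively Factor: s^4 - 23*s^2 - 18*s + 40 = (s + 4)*(s^3 - 4*s^2 - 7*s + 10) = (s + 2)*(s + 4)*(s^2 - 6*s + 5) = (s - 5)*(s + 2)*(s + 4)*(s - 1)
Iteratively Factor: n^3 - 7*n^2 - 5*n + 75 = (n - 5)*(n^2 - 2*n - 15) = (n - 5)*(n + 3)*(n - 5)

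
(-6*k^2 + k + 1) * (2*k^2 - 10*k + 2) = -12*k^4 + 62*k^3 - 20*k^2 - 8*k + 2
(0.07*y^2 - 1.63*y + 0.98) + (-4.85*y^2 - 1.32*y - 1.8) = -4.78*y^2 - 2.95*y - 0.82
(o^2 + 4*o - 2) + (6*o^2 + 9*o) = 7*o^2 + 13*o - 2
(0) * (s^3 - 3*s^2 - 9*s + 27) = 0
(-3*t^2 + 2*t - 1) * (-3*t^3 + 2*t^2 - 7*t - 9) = 9*t^5 - 12*t^4 + 28*t^3 + 11*t^2 - 11*t + 9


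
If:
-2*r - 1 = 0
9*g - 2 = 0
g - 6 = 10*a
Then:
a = -26/45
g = 2/9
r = -1/2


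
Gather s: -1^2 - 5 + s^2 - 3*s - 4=s^2 - 3*s - 10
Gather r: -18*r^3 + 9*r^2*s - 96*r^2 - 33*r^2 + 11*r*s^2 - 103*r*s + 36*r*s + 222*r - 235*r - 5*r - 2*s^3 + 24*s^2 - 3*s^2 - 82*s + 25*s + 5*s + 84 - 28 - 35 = -18*r^3 + r^2*(9*s - 129) + r*(11*s^2 - 67*s - 18) - 2*s^3 + 21*s^2 - 52*s + 21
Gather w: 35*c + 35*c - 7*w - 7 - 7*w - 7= 70*c - 14*w - 14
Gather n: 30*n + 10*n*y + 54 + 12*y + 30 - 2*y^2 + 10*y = n*(10*y + 30) - 2*y^2 + 22*y + 84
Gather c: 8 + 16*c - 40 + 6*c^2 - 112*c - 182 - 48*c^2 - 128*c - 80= -42*c^2 - 224*c - 294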